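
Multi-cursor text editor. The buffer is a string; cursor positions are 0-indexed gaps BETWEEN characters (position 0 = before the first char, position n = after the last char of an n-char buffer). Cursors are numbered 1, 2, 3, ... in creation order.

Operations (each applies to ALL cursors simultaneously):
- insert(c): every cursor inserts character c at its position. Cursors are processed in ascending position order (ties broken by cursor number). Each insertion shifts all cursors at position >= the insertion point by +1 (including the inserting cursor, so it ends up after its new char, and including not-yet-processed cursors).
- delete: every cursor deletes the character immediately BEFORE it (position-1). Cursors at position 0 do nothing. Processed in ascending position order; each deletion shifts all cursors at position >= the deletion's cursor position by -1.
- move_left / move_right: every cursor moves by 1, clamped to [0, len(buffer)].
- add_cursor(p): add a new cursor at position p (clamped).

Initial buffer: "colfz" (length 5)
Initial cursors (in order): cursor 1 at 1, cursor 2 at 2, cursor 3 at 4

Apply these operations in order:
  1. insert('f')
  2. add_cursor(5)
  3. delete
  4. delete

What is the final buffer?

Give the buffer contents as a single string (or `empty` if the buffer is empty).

Answer: z

Derivation:
After op 1 (insert('f')): buffer="cfoflffz" (len 8), cursors c1@2 c2@4 c3@7, authorship .1.2..3.
After op 2 (add_cursor(5)): buffer="cfoflffz" (len 8), cursors c1@2 c2@4 c4@5 c3@7, authorship .1.2..3.
After op 3 (delete): buffer="cofz" (len 4), cursors c1@1 c2@2 c4@2 c3@3, authorship ....
After op 4 (delete): buffer="z" (len 1), cursors c1@0 c2@0 c3@0 c4@0, authorship .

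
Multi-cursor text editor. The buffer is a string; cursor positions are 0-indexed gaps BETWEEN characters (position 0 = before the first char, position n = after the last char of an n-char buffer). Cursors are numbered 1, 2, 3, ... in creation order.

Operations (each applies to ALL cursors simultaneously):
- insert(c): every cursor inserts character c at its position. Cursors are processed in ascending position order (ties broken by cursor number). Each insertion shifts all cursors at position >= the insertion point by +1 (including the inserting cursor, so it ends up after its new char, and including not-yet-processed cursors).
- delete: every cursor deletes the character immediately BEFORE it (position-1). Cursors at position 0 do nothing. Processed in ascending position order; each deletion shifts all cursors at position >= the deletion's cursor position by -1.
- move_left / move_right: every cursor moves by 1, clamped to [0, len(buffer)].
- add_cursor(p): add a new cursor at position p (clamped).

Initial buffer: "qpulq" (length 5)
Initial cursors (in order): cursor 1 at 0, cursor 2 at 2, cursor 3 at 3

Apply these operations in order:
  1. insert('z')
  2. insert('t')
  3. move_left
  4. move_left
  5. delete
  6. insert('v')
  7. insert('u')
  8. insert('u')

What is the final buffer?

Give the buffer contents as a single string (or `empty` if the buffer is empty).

Answer: vuuztqvuuztvuuztlq

Derivation:
After op 1 (insert('z')): buffer="zqpzuzlq" (len 8), cursors c1@1 c2@4 c3@6, authorship 1..2.3..
After op 2 (insert('t')): buffer="ztqpztuztlq" (len 11), cursors c1@2 c2@6 c3@9, authorship 11..22.33..
After op 3 (move_left): buffer="ztqpztuztlq" (len 11), cursors c1@1 c2@5 c3@8, authorship 11..22.33..
After op 4 (move_left): buffer="ztqpztuztlq" (len 11), cursors c1@0 c2@4 c3@7, authorship 11..22.33..
After op 5 (delete): buffer="ztqztztlq" (len 9), cursors c1@0 c2@3 c3@5, authorship 11.2233..
After op 6 (insert('v')): buffer="vztqvztvztlq" (len 12), cursors c1@1 c2@5 c3@8, authorship 111.222333..
After op 7 (insert('u')): buffer="vuztqvuztvuztlq" (len 15), cursors c1@2 c2@7 c3@11, authorship 1111.22223333..
After op 8 (insert('u')): buffer="vuuztqvuuztvuuztlq" (len 18), cursors c1@3 c2@9 c3@14, authorship 11111.2222233333..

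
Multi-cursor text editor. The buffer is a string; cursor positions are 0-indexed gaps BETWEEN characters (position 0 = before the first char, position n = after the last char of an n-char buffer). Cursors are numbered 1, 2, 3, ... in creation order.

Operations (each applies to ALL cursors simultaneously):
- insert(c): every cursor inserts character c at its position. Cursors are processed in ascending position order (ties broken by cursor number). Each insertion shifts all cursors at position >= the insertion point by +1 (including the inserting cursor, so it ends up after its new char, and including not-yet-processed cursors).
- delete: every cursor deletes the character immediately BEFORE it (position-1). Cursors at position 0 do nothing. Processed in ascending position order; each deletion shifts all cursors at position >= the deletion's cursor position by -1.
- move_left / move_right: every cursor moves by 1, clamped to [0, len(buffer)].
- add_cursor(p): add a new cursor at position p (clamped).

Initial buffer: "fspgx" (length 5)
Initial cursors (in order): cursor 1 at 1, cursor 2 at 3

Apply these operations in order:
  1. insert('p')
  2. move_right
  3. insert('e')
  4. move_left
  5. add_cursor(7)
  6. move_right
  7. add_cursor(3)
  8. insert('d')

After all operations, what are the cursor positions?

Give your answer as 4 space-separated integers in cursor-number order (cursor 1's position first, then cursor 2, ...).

Answer: 6 12 12 4

Derivation:
After op 1 (insert('p')): buffer="fpsppgx" (len 7), cursors c1@2 c2@5, authorship .1..2..
After op 2 (move_right): buffer="fpsppgx" (len 7), cursors c1@3 c2@6, authorship .1..2..
After op 3 (insert('e')): buffer="fpseppgex" (len 9), cursors c1@4 c2@8, authorship .1.1.2.2.
After op 4 (move_left): buffer="fpseppgex" (len 9), cursors c1@3 c2@7, authorship .1.1.2.2.
After op 5 (add_cursor(7)): buffer="fpseppgex" (len 9), cursors c1@3 c2@7 c3@7, authorship .1.1.2.2.
After op 6 (move_right): buffer="fpseppgex" (len 9), cursors c1@4 c2@8 c3@8, authorship .1.1.2.2.
After op 7 (add_cursor(3)): buffer="fpseppgex" (len 9), cursors c4@3 c1@4 c2@8 c3@8, authorship .1.1.2.2.
After op 8 (insert('d')): buffer="fpsdedppgeddx" (len 13), cursors c4@4 c1@6 c2@12 c3@12, authorship .1.411.2.223.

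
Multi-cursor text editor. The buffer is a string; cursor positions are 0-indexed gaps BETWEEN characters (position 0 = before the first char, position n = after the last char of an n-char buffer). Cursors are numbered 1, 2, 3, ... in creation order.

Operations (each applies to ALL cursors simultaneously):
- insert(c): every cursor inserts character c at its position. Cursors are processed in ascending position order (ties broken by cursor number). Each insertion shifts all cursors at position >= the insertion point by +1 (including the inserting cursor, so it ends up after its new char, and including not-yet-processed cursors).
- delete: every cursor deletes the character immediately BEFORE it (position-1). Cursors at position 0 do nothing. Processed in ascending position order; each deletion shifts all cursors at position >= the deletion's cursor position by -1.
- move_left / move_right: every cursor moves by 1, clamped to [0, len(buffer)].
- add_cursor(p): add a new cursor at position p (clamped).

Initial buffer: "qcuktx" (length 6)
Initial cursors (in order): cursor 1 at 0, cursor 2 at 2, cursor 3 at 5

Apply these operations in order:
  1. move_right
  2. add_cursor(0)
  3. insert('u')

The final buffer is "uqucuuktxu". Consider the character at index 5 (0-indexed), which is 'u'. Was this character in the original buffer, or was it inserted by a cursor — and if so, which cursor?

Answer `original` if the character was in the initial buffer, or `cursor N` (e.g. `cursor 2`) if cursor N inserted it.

Answer: cursor 2

Derivation:
After op 1 (move_right): buffer="qcuktx" (len 6), cursors c1@1 c2@3 c3@6, authorship ......
After op 2 (add_cursor(0)): buffer="qcuktx" (len 6), cursors c4@0 c1@1 c2@3 c3@6, authorship ......
After op 3 (insert('u')): buffer="uqucuuktxu" (len 10), cursors c4@1 c1@3 c2@6 c3@10, authorship 4.1..2...3
Authorship (.=original, N=cursor N): 4 . 1 . . 2 . . . 3
Index 5: author = 2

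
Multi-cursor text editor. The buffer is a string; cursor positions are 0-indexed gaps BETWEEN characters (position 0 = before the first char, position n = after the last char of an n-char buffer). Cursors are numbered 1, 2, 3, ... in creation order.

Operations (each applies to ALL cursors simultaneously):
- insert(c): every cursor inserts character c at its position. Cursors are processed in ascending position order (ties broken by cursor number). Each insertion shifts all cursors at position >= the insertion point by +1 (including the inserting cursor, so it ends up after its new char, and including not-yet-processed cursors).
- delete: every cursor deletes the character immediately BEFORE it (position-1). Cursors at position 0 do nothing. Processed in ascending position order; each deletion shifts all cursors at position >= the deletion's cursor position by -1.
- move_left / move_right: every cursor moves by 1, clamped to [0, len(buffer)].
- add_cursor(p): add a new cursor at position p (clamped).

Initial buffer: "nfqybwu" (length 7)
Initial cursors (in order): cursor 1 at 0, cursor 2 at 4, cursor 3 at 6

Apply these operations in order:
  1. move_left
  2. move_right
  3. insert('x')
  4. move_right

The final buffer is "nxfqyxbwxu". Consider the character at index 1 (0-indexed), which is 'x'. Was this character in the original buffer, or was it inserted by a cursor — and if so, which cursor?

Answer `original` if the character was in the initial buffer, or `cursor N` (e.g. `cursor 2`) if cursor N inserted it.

After op 1 (move_left): buffer="nfqybwu" (len 7), cursors c1@0 c2@3 c3@5, authorship .......
After op 2 (move_right): buffer="nfqybwu" (len 7), cursors c1@1 c2@4 c3@6, authorship .......
After op 3 (insert('x')): buffer="nxfqyxbwxu" (len 10), cursors c1@2 c2@6 c3@9, authorship .1...2..3.
After op 4 (move_right): buffer="nxfqyxbwxu" (len 10), cursors c1@3 c2@7 c3@10, authorship .1...2..3.
Authorship (.=original, N=cursor N): . 1 . . . 2 . . 3 .
Index 1: author = 1

Answer: cursor 1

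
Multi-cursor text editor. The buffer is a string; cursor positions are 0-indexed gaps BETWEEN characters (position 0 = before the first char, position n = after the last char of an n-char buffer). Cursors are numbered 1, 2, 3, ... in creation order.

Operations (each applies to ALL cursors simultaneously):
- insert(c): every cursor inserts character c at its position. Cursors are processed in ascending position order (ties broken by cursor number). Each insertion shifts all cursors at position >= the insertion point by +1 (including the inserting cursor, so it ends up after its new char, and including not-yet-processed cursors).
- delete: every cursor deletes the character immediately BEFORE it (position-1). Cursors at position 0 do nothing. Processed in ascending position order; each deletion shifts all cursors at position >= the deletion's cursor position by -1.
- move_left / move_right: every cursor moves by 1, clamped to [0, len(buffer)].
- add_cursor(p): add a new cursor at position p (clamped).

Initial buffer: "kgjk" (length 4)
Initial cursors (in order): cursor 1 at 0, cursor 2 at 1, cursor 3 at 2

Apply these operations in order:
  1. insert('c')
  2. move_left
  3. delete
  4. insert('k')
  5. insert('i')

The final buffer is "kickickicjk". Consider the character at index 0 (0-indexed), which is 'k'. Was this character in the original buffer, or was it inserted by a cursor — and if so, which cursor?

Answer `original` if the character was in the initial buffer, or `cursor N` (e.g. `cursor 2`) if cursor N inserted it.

Answer: cursor 1

Derivation:
After op 1 (insert('c')): buffer="ckcgcjk" (len 7), cursors c1@1 c2@3 c3@5, authorship 1.2.3..
After op 2 (move_left): buffer="ckcgcjk" (len 7), cursors c1@0 c2@2 c3@4, authorship 1.2.3..
After op 3 (delete): buffer="cccjk" (len 5), cursors c1@0 c2@1 c3@2, authorship 123..
After op 4 (insert('k')): buffer="kckckcjk" (len 8), cursors c1@1 c2@3 c3@5, authorship 112233..
After op 5 (insert('i')): buffer="kickickicjk" (len 11), cursors c1@2 c2@5 c3@8, authorship 111222333..
Authorship (.=original, N=cursor N): 1 1 1 2 2 2 3 3 3 . .
Index 0: author = 1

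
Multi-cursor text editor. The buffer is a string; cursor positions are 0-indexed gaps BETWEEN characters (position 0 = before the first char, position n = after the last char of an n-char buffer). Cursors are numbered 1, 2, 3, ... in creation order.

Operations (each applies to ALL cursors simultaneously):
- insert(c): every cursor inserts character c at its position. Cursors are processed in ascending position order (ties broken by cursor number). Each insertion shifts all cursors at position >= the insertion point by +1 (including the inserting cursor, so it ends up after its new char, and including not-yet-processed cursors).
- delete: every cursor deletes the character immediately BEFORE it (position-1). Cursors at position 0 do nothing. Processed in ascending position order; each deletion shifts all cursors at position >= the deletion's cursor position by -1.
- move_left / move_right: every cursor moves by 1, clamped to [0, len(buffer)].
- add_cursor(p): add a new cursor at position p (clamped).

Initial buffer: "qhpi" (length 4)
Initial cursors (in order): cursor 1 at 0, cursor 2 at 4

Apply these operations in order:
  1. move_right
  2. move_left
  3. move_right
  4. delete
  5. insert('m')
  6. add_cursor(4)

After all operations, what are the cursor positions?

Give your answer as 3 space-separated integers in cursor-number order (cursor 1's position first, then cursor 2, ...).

Answer: 1 4 4

Derivation:
After op 1 (move_right): buffer="qhpi" (len 4), cursors c1@1 c2@4, authorship ....
After op 2 (move_left): buffer="qhpi" (len 4), cursors c1@0 c2@3, authorship ....
After op 3 (move_right): buffer="qhpi" (len 4), cursors c1@1 c2@4, authorship ....
After op 4 (delete): buffer="hp" (len 2), cursors c1@0 c2@2, authorship ..
After op 5 (insert('m')): buffer="mhpm" (len 4), cursors c1@1 c2@4, authorship 1..2
After op 6 (add_cursor(4)): buffer="mhpm" (len 4), cursors c1@1 c2@4 c3@4, authorship 1..2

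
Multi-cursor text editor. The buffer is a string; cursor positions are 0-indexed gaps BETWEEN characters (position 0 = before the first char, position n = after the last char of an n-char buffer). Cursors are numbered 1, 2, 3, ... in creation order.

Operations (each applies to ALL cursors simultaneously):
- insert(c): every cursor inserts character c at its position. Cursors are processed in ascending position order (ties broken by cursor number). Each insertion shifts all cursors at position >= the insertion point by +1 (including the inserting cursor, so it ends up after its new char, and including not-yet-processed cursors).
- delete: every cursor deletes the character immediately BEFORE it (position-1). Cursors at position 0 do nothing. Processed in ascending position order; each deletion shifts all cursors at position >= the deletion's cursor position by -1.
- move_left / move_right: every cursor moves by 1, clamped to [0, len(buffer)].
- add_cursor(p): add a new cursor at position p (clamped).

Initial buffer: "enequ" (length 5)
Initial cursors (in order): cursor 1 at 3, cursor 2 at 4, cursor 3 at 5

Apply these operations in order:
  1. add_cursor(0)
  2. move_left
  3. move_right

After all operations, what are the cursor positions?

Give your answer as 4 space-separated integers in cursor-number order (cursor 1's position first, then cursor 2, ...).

After op 1 (add_cursor(0)): buffer="enequ" (len 5), cursors c4@0 c1@3 c2@4 c3@5, authorship .....
After op 2 (move_left): buffer="enequ" (len 5), cursors c4@0 c1@2 c2@3 c3@4, authorship .....
After op 3 (move_right): buffer="enequ" (len 5), cursors c4@1 c1@3 c2@4 c3@5, authorship .....

Answer: 3 4 5 1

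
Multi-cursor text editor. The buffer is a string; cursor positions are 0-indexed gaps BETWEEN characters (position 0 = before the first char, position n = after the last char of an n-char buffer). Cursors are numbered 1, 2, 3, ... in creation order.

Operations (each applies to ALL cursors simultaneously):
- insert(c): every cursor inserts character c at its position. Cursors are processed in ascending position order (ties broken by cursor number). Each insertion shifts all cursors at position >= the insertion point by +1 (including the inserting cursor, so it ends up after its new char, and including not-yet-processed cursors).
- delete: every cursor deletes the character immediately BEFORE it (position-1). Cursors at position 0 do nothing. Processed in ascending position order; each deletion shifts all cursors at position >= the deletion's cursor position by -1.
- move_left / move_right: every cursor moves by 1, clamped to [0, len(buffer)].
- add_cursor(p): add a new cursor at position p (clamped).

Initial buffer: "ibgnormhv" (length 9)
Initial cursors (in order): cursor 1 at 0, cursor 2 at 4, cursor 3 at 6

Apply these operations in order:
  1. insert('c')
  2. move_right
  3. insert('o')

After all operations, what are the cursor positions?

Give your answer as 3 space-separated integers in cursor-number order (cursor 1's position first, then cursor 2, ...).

Answer: 3 9 13

Derivation:
After op 1 (insert('c')): buffer="cibgncorcmhv" (len 12), cursors c1@1 c2@6 c3@9, authorship 1....2..3...
After op 2 (move_right): buffer="cibgncorcmhv" (len 12), cursors c1@2 c2@7 c3@10, authorship 1....2..3...
After op 3 (insert('o')): buffer="ciobgncoorcmohv" (len 15), cursors c1@3 c2@9 c3@13, authorship 1.1...2.2.3.3..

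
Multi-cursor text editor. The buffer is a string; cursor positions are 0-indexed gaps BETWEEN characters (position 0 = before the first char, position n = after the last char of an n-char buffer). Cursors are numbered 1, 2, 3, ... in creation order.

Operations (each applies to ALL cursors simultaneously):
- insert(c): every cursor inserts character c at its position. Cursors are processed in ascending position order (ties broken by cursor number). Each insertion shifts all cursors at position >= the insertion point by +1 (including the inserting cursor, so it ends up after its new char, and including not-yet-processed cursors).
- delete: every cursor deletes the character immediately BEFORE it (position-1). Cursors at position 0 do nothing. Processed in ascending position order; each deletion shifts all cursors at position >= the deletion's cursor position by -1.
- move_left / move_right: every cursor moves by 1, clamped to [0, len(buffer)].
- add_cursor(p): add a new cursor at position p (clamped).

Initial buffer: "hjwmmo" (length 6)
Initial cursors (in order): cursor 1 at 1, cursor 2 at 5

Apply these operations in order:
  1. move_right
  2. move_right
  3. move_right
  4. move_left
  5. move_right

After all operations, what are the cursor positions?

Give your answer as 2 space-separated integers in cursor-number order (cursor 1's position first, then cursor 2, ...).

After op 1 (move_right): buffer="hjwmmo" (len 6), cursors c1@2 c2@6, authorship ......
After op 2 (move_right): buffer="hjwmmo" (len 6), cursors c1@3 c2@6, authorship ......
After op 3 (move_right): buffer="hjwmmo" (len 6), cursors c1@4 c2@6, authorship ......
After op 4 (move_left): buffer="hjwmmo" (len 6), cursors c1@3 c2@5, authorship ......
After op 5 (move_right): buffer="hjwmmo" (len 6), cursors c1@4 c2@6, authorship ......

Answer: 4 6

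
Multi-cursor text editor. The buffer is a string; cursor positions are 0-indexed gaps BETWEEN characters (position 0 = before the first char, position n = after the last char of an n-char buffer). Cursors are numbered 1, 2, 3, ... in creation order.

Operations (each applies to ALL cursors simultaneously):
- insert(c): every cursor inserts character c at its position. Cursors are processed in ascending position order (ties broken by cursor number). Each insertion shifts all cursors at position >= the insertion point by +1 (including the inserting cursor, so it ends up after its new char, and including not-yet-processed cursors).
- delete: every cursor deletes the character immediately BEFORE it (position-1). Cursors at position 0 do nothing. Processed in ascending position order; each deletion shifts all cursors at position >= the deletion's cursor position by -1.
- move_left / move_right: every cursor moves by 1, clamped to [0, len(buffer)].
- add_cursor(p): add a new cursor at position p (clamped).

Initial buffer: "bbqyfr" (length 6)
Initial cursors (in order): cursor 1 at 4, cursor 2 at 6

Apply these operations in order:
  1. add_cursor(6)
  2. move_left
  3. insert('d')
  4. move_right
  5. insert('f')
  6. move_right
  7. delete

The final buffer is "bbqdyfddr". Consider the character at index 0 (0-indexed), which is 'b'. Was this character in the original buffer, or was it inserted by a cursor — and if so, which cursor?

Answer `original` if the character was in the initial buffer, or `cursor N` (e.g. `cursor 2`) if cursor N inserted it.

After op 1 (add_cursor(6)): buffer="bbqyfr" (len 6), cursors c1@4 c2@6 c3@6, authorship ......
After op 2 (move_left): buffer="bbqyfr" (len 6), cursors c1@3 c2@5 c3@5, authorship ......
After op 3 (insert('d')): buffer="bbqdyfddr" (len 9), cursors c1@4 c2@8 c3@8, authorship ...1..23.
After op 4 (move_right): buffer="bbqdyfddr" (len 9), cursors c1@5 c2@9 c3@9, authorship ...1..23.
After op 5 (insert('f')): buffer="bbqdyffddrff" (len 12), cursors c1@6 c2@12 c3@12, authorship ...1.1.23.23
After op 6 (move_right): buffer="bbqdyffddrff" (len 12), cursors c1@7 c2@12 c3@12, authorship ...1.1.23.23
After op 7 (delete): buffer="bbqdyfddr" (len 9), cursors c1@6 c2@9 c3@9, authorship ...1.123.
Authorship (.=original, N=cursor N): . . . 1 . 1 2 3 .
Index 0: author = original

Answer: original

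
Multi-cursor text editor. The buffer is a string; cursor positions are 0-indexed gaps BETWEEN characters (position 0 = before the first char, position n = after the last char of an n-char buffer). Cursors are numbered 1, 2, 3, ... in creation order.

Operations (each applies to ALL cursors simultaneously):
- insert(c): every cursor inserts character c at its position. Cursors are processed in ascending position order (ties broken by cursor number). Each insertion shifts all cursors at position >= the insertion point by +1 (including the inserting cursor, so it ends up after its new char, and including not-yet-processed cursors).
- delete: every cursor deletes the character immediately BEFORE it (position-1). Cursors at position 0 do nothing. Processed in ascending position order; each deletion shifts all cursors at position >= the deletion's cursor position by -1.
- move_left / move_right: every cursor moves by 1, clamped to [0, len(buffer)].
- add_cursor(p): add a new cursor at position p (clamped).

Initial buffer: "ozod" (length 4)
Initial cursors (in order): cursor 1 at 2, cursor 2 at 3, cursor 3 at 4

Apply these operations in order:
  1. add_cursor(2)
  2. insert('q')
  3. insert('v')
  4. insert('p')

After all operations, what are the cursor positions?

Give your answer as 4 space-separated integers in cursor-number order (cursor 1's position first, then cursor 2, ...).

Answer: 8 12 16 8

Derivation:
After op 1 (add_cursor(2)): buffer="ozod" (len 4), cursors c1@2 c4@2 c2@3 c3@4, authorship ....
After op 2 (insert('q')): buffer="ozqqoqdq" (len 8), cursors c1@4 c4@4 c2@6 c3@8, authorship ..14.2.3
After op 3 (insert('v')): buffer="ozqqvvoqvdqv" (len 12), cursors c1@6 c4@6 c2@9 c3@12, authorship ..1414.22.33
After op 4 (insert('p')): buffer="ozqqvvppoqvpdqvp" (len 16), cursors c1@8 c4@8 c2@12 c3@16, authorship ..141414.222.333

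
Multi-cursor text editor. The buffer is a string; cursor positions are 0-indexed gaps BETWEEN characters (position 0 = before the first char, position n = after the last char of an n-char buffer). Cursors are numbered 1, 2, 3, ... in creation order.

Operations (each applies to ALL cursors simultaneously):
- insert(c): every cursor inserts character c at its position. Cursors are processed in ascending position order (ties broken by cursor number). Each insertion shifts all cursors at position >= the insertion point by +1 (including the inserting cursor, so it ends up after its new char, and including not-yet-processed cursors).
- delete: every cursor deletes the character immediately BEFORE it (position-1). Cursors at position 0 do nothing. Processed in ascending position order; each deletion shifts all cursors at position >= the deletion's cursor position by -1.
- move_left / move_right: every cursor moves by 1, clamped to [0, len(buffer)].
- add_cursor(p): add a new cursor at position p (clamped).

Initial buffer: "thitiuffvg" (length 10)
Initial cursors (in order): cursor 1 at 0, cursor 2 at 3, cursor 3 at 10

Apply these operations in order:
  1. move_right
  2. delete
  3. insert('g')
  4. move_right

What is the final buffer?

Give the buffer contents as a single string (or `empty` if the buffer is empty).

After op 1 (move_right): buffer="thitiuffvg" (len 10), cursors c1@1 c2@4 c3@10, authorship ..........
After op 2 (delete): buffer="hiiuffv" (len 7), cursors c1@0 c2@2 c3@7, authorship .......
After op 3 (insert('g')): buffer="ghigiuffvg" (len 10), cursors c1@1 c2@4 c3@10, authorship 1..2.....3
After op 4 (move_right): buffer="ghigiuffvg" (len 10), cursors c1@2 c2@5 c3@10, authorship 1..2.....3

Answer: ghigiuffvg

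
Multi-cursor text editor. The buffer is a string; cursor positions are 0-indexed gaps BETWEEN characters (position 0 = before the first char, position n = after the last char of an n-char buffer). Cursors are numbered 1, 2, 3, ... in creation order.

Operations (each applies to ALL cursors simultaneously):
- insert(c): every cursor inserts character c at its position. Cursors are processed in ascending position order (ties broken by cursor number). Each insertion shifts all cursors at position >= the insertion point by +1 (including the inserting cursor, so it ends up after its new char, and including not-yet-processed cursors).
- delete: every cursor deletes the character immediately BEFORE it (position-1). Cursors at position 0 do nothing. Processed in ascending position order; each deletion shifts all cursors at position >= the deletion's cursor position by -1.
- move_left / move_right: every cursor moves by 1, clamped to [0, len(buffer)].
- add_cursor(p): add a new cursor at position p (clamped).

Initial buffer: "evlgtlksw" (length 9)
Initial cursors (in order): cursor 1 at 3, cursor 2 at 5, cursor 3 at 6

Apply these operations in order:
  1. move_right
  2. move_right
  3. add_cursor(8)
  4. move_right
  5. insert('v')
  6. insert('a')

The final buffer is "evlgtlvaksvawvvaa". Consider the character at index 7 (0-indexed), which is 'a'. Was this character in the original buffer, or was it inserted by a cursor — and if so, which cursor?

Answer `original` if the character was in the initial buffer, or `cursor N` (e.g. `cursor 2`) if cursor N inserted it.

Answer: cursor 1

Derivation:
After op 1 (move_right): buffer="evlgtlksw" (len 9), cursors c1@4 c2@6 c3@7, authorship .........
After op 2 (move_right): buffer="evlgtlksw" (len 9), cursors c1@5 c2@7 c3@8, authorship .........
After op 3 (add_cursor(8)): buffer="evlgtlksw" (len 9), cursors c1@5 c2@7 c3@8 c4@8, authorship .........
After op 4 (move_right): buffer="evlgtlksw" (len 9), cursors c1@6 c2@8 c3@9 c4@9, authorship .........
After op 5 (insert('v')): buffer="evlgtlvksvwvv" (len 13), cursors c1@7 c2@10 c3@13 c4@13, authorship ......1..2.34
After op 6 (insert('a')): buffer="evlgtlvaksvawvvaa" (len 17), cursors c1@8 c2@12 c3@17 c4@17, authorship ......11..22.3434
Authorship (.=original, N=cursor N): . . . . . . 1 1 . . 2 2 . 3 4 3 4
Index 7: author = 1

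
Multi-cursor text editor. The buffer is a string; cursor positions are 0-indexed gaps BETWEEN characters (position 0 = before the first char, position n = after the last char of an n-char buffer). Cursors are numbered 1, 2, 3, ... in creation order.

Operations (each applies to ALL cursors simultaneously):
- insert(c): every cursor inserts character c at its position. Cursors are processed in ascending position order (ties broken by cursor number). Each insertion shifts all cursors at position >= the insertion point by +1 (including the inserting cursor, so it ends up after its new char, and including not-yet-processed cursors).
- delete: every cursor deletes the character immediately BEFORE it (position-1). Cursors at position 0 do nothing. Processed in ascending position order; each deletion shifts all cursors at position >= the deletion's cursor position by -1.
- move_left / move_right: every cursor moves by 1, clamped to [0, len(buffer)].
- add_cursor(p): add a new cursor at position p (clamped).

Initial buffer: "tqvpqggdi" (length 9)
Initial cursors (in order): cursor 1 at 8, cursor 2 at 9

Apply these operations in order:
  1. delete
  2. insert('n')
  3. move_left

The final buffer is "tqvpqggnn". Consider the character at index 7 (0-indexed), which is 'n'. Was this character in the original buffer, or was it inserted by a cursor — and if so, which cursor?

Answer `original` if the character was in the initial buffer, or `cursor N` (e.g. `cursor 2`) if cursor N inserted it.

Answer: cursor 1

Derivation:
After op 1 (delete): buffer="tqvpqgg" (len 7), cursors c1@7 c2@7, authorship .......
After op 2 (insert('n')): buffer="tqvpqggnn" (len 9), cursors c1@9 c2@9, authorship .......12
After op 3 (move_left): buffer="tqvpqggnn" (len 9), cursors c1@8 c2@8, authorship .......12
Authorship (.=original, N=cursor N): . . . . . . . 1 2
Index 7: author = 1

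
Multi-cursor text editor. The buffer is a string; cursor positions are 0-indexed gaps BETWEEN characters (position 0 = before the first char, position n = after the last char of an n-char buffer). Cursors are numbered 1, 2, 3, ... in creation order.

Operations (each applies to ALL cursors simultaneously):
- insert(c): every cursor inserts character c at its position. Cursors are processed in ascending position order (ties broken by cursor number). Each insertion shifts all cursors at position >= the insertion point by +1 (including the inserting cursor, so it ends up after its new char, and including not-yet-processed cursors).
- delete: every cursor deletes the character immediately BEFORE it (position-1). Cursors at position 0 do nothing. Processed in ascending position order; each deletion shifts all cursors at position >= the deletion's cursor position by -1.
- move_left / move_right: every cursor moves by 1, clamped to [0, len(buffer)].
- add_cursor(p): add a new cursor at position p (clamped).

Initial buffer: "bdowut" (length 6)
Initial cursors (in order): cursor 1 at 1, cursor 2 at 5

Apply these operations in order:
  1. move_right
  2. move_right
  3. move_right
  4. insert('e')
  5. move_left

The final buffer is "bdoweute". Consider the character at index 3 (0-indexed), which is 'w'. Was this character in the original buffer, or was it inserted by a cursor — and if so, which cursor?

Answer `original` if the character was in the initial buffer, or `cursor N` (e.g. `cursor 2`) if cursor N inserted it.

Answer: original

Derivation:
After op 1 (move_right): buffer="bdowut" (len 6), cursors c1@2 c2@6, authorship ......
After op 2 (move_right): buffer="bdowut" (len 6), cursors c1@3 c2@6, authorship ......
After op 3 (move_right): buffer="bdowut" (len 6), cursors c1@4 c2@6, authorship ......
After op 4 (insert('e')): buffer="bdoweute" (len 8), cursors c1@5 c2@8, authorship ....1..2
After op 5 (move_left): buffer="bdoweute" (len 8), cursors c1@4 c2@7, authorship ....1..2
Authorship (.=original, N=cursor N): . . . . 1 . . 2
Index 3: author = original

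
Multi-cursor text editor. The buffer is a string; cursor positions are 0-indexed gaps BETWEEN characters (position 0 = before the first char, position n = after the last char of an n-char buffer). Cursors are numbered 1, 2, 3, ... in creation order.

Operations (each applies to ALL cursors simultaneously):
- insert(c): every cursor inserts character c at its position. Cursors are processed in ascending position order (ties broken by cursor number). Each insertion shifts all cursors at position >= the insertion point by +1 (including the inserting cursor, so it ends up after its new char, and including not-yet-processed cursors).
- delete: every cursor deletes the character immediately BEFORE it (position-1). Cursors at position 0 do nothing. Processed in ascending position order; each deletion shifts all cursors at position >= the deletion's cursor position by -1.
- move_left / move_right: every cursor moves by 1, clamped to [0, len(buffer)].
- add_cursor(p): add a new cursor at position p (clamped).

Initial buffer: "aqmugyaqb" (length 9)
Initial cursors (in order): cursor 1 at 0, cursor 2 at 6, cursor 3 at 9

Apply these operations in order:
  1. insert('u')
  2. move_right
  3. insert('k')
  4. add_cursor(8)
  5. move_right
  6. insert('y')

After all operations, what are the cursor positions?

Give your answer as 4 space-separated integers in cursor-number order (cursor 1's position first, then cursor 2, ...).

After op 1 (insert('u')): buffer="uaqmugyuaqbu" (len 12), cursors c1@1 c2@8 c3@12, authorship 1......2...3
After op 2 (move_right): buffer="uaqmugyuaqbu" (len 12), cursors c1@2 c2@9 c3@12, authorship 1......2...3
After op 3 (insert('k')): buffer="uakqmugyuakqbuk" (len 15), cursors c1@3 c2@11 c3@15, authorship 1.1.....2.2..33
After op 4 (add_cursor(8)): buffer="uakqmugyuakqbuk" (len 15), cursors c1@3 c4@8 c2@11 c3@15, authorship 1.1.....2.2..33
After op 5 (move_right): buffer="uakqmugyuakqbuk" (len 15), cursors c1@4 c4@9 c2@12 c3@15, authorship 1.1.....2.2..33
After op 6 (insert('y')): buffer="uakqymugyuyakqybuky" (len 19), cursors c1@5 c4@11 c2@15 c3@19, authorship 1.1.1....24.2.2.333

Answer: 5 15 19 11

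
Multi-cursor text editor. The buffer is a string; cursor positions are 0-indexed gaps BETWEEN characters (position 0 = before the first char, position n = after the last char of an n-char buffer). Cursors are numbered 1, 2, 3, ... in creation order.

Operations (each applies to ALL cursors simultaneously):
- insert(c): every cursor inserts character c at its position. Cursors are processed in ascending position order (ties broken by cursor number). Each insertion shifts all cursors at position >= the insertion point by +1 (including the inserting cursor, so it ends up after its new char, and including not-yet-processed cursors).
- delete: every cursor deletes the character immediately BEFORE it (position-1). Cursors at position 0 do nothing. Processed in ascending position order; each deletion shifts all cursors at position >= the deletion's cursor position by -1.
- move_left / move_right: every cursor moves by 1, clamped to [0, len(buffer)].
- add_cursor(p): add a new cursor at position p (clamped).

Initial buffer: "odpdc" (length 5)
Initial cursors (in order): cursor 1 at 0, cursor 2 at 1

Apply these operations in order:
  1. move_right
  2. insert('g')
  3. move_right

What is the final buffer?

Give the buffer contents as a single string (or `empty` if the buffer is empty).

Answer: ogdgpdc

Derivation:
After op 1 (move_right): buffer="odpdc" (len 5), cursors c1@1 c2@2, authorship .....
After op 2 (insert('g')): buffer="ogdgpdc" (len 7), cursors c1@2 c2@4, authorship .1.2...
After op 3 (move_right): buffer="ogdgpdc" (len 7), cursors c1@3 c2@5, authorship .1.2...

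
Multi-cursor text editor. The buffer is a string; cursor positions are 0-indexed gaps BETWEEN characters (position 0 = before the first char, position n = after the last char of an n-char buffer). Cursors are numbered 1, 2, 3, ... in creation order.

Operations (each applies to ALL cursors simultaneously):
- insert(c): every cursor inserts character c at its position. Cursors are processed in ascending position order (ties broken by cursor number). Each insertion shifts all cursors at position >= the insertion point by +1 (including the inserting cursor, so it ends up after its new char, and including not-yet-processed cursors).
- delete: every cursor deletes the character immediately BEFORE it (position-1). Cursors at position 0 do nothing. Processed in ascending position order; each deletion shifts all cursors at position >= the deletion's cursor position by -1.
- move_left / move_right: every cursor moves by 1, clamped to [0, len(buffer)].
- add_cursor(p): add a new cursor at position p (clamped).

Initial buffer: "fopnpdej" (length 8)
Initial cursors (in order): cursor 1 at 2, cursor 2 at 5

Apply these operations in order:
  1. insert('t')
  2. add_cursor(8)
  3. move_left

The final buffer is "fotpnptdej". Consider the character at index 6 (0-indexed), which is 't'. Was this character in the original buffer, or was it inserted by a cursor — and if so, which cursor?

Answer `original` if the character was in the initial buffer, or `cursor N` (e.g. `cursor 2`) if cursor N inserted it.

Answer: cursor 2

Derivation:
After op 1 (insert('t')): buffer="fotpnptdej" (len 10), cursors c1@3 c2@7, authorship ..1...2...
After op 2 (add_cursor(8)): buffer="fotpnptdej" (len 10), cursors c1@3 c2@7 c3@8, authorship ..1...2...
After op 3 (move_left): buffer="fotpnptdej" (len 10), cursors c1@2 c2@6 c3@7, authorship ..1...2...
Authorship (.=original, N=cursor N): . . 1 . . . 2 . . .
Index 6: author = 2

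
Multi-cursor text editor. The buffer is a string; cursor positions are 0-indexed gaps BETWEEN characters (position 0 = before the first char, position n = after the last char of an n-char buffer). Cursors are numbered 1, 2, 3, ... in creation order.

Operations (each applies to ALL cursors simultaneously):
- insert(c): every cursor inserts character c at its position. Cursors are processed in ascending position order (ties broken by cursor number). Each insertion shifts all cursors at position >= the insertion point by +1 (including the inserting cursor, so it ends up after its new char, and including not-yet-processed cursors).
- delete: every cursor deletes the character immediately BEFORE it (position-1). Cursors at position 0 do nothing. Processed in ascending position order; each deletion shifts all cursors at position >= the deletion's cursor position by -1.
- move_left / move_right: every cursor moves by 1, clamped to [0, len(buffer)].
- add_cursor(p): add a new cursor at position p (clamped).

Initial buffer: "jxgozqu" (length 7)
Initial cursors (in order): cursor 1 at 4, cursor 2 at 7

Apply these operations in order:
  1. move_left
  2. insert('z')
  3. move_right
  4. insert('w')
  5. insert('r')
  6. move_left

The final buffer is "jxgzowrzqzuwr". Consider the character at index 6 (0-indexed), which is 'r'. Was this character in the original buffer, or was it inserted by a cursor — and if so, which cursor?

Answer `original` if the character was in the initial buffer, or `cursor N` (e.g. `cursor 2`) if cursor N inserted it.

After op 1 (move_left): buffer="jxgozqu" (len 7), cursors c1@3 c2@6, authorship .......
After op 2 (insert('z')): buffer="jxgzozqzu" (len 9), cursors c1@4 c2@8, authorship ...1...2.
After op 3 (move_right): buffer="jxgzozqzu" (len 9), cursors c1@5 c2@9, authorship ...1...2.
After op 4 (insert('w')): buffer="jxgzowzqzuw" (len 11), cursors c1@6 c2@11, authorship ...1.1..2.2
After op 5 (insert('r')): buffer="jxgzowrzqzuwr" (len 13), cursors c1@7 c2@13, authorship ...1.11..2.22
After op 6 (move_left): buffer="jxgzowrzqzuwr" (len 13), cursors c1@6 c2@12, authorship ...1.11..2.22
Authorship (.=original, N=cursor N): . . . 1 . 1 1 . . 2 . 2 2
Index 6: author = 1

Answer: cursor 1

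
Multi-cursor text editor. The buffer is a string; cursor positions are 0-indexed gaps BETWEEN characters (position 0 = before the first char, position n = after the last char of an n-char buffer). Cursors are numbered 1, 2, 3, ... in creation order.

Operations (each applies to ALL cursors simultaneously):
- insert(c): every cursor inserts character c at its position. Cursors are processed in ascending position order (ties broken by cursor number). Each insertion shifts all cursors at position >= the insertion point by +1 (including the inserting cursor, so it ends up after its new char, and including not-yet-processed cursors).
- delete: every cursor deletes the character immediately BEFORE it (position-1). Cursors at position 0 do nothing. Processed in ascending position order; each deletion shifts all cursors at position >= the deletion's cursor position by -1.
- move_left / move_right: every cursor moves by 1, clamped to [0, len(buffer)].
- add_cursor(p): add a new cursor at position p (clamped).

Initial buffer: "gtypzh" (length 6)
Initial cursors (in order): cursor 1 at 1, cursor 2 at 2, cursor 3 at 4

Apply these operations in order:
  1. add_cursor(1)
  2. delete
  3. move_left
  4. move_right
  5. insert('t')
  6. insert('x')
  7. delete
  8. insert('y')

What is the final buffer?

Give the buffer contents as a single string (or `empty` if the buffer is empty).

Answer: yttttyyyyzh

Derivation:
After op 1 (add_cursor(1)): buffer="gtypzh" (len 6), cursors c1@1 c4@1 c2@2 c3@4, authorship ......
After op 2 (delete): buffer="yzh" (len 3), cursors c1@0 c2@0 c4@0 c3@1, authorship ...
After op 3 (move_left): buffer="yzh" (len 3), cursors c1@0 c2@0 c3@0 c4@0, authorship ...
After op 4 (move_right): buffer="yzh" (len 3), cursors c1@1 c2@1 c3@1 c4@1, authorship ...
After op 5 (insert('t')): buffer="yttttzh" (len 7), cursors c1@5 c2@5 c3@5 c4@5, authorship .1234..
After op 6 (insert('x')): buffer="yttttxxxxzh" (len 11), cursors c1@9 c2@9 c3@9 c4@9, authorship .12341234..
After op 7 (delete): buffer="yttttzh" (len 7), cursors c1@5 c2@5 c3@5 c4@5, authorship .1234..
After op 8 (insert('y')): buffer="yttttyyyyzh" (len 11), cursors c1@9 c2@9 c3@9 c4@9, authorship .12341234..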